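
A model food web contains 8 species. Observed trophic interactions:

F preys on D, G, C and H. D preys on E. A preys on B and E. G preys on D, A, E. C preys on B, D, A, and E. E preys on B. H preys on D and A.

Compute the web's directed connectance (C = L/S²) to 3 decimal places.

The web has S = 8 species and L = 17 feeding links.
C = L / S² = 17 / 64 = 0.2656 ≈ 0.266.

C = 0.266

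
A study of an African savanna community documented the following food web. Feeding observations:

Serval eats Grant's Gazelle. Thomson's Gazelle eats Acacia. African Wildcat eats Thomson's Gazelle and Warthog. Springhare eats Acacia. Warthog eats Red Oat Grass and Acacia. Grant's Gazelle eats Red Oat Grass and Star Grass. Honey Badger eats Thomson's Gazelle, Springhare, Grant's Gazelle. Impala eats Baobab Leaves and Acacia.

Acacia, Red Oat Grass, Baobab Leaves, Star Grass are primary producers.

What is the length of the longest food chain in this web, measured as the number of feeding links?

2 links

One longest chain: Acacia → Warthog → African Wildcat.
It has 3 species and 2 links.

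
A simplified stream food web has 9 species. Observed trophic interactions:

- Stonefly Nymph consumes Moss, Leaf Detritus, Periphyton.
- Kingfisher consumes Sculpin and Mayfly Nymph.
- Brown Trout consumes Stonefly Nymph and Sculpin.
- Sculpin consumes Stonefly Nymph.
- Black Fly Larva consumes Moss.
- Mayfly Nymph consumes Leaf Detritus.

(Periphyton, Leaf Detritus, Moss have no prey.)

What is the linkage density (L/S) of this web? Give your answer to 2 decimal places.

There are L = 10 links among S = 9 species.
L/S = 10/9 = 1.1111 ≈ 1.11.

L/S = 1.11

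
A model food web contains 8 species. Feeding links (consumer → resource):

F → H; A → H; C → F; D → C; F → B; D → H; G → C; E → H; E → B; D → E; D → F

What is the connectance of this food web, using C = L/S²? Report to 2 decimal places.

C = 0.17

The web has S = 8 species and L = 11 feeding links.
C = L / S² = 11 / 64 = 0.1719 ≈ 0.17.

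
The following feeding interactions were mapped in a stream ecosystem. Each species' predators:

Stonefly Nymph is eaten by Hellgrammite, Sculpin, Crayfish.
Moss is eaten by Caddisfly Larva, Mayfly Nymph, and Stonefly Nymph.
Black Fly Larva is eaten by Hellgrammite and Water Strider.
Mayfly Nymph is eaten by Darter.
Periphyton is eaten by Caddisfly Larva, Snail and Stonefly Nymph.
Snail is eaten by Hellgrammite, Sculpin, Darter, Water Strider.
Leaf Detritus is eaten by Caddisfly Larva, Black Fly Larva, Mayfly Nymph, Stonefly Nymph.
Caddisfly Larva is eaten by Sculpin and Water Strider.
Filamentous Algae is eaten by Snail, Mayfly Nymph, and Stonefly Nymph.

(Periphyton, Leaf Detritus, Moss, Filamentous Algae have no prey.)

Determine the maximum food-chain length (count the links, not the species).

2 links

One longest chain: Periphyton → Stonefly Nymph → Crayfish.
It has 3 species and 2 links.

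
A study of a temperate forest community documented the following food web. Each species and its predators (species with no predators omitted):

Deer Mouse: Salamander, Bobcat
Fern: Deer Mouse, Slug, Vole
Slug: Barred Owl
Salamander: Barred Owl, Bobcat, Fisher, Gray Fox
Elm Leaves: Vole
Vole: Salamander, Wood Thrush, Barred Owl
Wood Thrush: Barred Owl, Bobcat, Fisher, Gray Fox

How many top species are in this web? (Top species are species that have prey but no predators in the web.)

4

Top species (has prey, but nothing eats it): Barred Owl, Bobcat, Fisher, Gray Fox.
Count: 4.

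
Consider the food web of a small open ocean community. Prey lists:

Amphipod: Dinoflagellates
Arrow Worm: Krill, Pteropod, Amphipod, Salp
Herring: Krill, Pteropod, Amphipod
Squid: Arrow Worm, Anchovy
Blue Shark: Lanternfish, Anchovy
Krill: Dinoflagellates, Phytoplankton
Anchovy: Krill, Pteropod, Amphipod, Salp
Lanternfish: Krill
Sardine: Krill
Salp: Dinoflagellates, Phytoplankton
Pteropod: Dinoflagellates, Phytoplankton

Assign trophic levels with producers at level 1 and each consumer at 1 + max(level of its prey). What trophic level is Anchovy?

Trophic level 3

Dinoflagellates is a producer → level 1.
Krill eats Dinoflagellates (level 1); other prey at levels: Phytoplankton 1 → level 2.
Anchovy eats Krill (level 2); other prey at levels: Pteropod 2, Amphipod 2, Salp 2 → level 3.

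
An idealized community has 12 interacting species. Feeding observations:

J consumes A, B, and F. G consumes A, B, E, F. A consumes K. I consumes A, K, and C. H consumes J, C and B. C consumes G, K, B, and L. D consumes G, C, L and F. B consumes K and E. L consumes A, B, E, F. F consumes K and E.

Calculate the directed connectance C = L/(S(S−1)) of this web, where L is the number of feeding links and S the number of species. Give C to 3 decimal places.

C = 0.227

The web has S = 12 species and L = 30 feeding links.
C = L / (S(S−1)) = 30 / 132 = 0.2273 ≈ 0.227.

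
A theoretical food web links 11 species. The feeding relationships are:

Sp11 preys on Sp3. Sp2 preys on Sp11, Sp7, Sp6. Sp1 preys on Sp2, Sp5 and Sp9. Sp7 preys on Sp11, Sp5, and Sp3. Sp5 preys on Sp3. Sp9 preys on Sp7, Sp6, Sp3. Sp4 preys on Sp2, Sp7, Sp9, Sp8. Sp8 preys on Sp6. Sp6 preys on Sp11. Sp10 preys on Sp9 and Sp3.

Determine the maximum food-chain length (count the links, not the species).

One longest chain: Sp3 → Sp11 → Sp6 → Sp9 → Sp10.
It has 5 species and 4 links.

4 links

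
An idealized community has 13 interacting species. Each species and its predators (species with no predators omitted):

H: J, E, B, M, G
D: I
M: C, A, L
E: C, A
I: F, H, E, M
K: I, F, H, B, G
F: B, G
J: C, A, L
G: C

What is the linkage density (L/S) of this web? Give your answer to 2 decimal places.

There are L = 26 links among S = 13 species.
L/S = 26/13 = 2.0000 ≈ 2.00.

L/S = 2.00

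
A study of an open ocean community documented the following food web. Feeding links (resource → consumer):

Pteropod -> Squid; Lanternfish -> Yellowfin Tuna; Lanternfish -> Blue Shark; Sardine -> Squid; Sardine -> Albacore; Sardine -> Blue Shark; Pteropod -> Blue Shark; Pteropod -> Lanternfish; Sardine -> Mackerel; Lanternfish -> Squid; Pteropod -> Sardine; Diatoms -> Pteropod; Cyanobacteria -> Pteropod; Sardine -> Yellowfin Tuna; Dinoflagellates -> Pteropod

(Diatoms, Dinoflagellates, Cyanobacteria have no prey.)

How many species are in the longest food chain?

One longest chain: Diatoms → Pteropod → Lanternfish → Yellowfin Tuna.
It has 4 species and 3 links.

4 species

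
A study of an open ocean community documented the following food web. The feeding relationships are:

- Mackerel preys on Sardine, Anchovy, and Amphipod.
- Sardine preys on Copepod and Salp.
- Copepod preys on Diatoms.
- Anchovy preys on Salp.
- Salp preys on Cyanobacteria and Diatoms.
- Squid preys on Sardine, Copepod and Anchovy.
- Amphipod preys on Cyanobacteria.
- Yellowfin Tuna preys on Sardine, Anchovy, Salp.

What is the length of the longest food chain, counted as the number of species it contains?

4 species

One longest chain: Diatoms → Salp → Sardine → Yellowfin Tuna.
It has 4 species and 3 links.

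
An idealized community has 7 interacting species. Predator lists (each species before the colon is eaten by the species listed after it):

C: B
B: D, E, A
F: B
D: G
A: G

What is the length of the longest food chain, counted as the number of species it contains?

4 species

One longest chain: C → B → D → G.
It has 4 species and 3 links.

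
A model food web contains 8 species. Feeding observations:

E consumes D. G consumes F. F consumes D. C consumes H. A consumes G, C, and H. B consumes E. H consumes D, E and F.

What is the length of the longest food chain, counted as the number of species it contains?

One longest chain: D → F → H → C → A.
It has 5 species and 4 links.

5 species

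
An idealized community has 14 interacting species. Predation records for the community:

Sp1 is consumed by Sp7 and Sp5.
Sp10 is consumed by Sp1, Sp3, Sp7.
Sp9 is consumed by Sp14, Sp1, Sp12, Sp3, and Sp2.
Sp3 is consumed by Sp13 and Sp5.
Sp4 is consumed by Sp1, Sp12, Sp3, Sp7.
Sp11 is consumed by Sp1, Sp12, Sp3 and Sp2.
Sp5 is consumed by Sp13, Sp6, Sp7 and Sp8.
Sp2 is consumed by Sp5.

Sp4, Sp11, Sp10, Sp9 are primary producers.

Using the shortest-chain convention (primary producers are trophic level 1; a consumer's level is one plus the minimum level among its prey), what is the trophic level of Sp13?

Trophic level 3

Sp4 is a producer → level 1.
Sp3 eats Sp4 → level 2.
Sp13 eats Sp3 → level 3.
No prey of Sp13 is below level 2, so 3 is the minimum.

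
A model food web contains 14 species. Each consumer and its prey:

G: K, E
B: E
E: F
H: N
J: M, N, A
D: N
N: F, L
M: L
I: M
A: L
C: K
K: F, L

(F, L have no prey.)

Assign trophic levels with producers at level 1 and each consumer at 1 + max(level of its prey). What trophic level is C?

Trophic level 3

F is a producer → level 1.
K eats F (level 1); other prey at levels: L 1 → level 2.
C eats K → level 3.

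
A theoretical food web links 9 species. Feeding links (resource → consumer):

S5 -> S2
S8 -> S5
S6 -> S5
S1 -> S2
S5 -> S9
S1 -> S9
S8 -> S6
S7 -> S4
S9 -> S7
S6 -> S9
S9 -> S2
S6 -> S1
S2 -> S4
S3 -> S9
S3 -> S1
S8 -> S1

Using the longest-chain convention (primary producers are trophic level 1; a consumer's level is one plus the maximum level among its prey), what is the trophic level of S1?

Trophic level 3

S8 is a producer → level 1.
S6 eats S8 → level 2.
S1 eats S6 (level 2); other prey at levels: S8 1, S3 1 → level 3.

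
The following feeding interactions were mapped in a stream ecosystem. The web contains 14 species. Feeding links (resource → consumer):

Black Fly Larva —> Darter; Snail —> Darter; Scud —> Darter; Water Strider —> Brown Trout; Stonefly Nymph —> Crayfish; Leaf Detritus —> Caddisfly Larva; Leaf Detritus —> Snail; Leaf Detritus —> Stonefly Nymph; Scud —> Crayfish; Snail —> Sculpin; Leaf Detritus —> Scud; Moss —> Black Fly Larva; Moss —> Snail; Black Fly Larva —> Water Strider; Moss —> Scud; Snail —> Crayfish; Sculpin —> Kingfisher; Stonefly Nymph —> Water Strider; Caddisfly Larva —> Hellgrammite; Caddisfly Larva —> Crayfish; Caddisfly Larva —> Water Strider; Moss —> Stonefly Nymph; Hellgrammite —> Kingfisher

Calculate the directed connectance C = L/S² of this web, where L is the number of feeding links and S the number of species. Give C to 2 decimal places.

The web has S = 14 species and L = 23 feeding links.
C = L / S² = 23 / 196 = 0.1173 ≈ 0.12.

C = 0.12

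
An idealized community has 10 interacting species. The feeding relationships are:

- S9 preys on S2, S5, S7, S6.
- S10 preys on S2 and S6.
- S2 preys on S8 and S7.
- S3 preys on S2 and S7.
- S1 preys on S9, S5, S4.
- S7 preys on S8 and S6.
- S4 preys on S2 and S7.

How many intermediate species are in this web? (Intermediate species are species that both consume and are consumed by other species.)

4

Intermediate species (has both prey and predators): S7, S2, S4, S9.
Count: 4.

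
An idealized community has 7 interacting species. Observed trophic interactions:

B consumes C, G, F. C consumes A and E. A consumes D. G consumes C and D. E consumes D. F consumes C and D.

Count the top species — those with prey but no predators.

Top species (has prey, but nothing eats it): B.
Count: 1.

1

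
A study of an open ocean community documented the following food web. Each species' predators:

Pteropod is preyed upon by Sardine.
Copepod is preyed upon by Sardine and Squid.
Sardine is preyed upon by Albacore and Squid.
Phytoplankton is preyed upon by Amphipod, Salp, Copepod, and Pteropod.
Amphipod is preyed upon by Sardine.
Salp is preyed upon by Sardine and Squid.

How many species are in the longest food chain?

One longest chain: Phytoplankton → Salp → Sardine → Albacore.
It has 4 species and 3 links.

4 species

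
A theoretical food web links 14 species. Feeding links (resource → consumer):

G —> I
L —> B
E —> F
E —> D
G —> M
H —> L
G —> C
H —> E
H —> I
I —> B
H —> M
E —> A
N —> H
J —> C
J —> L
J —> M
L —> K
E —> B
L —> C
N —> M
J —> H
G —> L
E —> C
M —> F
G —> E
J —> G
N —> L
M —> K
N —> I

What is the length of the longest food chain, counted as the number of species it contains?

4 species

One longest chain: J → G → M → K.
It has 4 species and 3 links.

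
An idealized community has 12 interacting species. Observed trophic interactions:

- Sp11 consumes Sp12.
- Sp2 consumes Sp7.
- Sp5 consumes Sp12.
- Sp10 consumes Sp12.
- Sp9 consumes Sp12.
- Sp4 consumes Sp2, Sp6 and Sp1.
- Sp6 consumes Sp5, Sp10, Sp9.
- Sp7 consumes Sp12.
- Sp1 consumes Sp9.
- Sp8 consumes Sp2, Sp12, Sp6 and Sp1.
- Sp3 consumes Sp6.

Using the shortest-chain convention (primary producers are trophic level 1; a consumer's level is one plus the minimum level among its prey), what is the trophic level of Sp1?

Trophic level 3

Sp12 is a producer → level 1.
Sp9 eats Sp12 → level 2.
Sp1 eats Sp9 → level 3.
No prey of Sp1 is below level 2, so 3 is the minimum.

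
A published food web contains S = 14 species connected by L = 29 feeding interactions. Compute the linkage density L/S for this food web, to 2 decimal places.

There are L = 29 links among S = 14 species.
L/S = 29/14 = 2.0714 ≈ 2.07.

L/S = 2.07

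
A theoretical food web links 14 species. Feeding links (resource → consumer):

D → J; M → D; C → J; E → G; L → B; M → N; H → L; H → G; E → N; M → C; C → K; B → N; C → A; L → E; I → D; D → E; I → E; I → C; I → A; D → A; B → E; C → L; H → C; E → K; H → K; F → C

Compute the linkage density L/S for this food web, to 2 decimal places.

L/S = 1.86

There are L = 26 links among S = 14 species.
L/S = 26/14 = 1.8571 ≈ 1.86.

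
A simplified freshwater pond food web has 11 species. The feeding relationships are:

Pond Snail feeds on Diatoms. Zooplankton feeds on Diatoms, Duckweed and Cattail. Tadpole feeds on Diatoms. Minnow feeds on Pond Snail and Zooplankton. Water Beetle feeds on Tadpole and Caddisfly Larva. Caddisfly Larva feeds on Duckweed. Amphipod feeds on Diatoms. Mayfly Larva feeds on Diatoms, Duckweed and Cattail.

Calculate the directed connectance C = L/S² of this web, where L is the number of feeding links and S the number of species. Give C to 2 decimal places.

C = 0.12

The web has S = 11 species and L = 14 feeding links.
C = L / S² = 14 / 121 = 0.1157 ≈ 0.12.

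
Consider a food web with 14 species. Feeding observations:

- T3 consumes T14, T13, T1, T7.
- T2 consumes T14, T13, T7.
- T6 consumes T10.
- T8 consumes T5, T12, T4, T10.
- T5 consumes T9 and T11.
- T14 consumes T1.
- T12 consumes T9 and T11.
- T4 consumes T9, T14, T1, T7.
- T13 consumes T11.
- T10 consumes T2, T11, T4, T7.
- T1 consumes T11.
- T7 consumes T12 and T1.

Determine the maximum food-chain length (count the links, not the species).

5 links

One longest chain: T11 → T1 → T7 → T2 → T10 → T8.
It has 6 species and 5 links.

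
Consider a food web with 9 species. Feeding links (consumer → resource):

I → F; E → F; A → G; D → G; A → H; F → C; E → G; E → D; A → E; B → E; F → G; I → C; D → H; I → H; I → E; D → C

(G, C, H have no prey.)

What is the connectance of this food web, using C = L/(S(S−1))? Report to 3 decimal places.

The web has S = 9 species and L = 16 feeding links.
C = L / (S(S−1)) = 16 / 72 = 0.2222 ≈ 0.222.

C = 0.222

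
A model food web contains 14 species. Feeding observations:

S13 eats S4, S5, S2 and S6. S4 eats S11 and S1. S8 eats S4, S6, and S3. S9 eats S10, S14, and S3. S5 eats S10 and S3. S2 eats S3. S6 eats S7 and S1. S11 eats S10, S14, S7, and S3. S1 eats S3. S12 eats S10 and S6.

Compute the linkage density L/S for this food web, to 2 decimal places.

L/S = 1.71

There are L = 24 links among S = 14 species.
L/S = 24/14 = 1.7143 ≈ 1.71.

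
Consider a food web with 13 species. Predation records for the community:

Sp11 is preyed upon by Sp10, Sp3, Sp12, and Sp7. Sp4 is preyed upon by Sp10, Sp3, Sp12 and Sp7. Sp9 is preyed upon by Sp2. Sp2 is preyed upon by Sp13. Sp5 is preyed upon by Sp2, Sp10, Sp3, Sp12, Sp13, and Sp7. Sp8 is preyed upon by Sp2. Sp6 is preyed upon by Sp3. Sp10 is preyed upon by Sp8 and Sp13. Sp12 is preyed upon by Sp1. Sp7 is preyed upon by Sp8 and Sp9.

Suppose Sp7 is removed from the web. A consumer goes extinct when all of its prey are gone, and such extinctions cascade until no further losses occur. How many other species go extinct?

Remove Sp7.
Round 1: Sp9 (all prey gone) → extinct.
No further losses. Total secondary extinctions: 1.

1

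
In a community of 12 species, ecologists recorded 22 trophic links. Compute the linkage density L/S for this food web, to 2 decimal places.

There are L = 22 links among S = 12 species.
L/S = 22/12 = 1.8333 ≈ 1.83.

L/S = 1.83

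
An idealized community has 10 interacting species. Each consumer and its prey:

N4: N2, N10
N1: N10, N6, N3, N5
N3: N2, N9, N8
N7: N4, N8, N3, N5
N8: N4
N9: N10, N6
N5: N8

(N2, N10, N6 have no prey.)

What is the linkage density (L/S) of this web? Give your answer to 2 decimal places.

There are L = 17 links among S = 10 species.
L/S = 17/10 = 1.7000 ≈ 1.70.

L/S = 1.70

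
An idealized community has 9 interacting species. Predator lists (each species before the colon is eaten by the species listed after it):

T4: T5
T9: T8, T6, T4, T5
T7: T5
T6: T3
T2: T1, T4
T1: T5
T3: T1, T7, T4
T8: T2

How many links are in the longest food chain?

4 links

One longest chain: T9 → T8 → T2 → T1 → T5.
It has 5 species and 4 links.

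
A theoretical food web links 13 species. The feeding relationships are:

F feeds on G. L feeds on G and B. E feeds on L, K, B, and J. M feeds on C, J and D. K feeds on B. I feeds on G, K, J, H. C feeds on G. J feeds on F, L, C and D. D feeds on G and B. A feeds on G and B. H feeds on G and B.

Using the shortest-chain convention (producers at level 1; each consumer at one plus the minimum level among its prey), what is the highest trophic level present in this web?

Producers (level 1): G, B.
Following each consumer down to its lowest-level prey: G → L → J (levels 1 through 3).
All prey of J (L 2, F 2, C 2, D 2) are at level 2 or above, so J is at level 1 + 2 = 3.
Every consumer has at least one prey at level 2 or below, so none exceeds level 3.

3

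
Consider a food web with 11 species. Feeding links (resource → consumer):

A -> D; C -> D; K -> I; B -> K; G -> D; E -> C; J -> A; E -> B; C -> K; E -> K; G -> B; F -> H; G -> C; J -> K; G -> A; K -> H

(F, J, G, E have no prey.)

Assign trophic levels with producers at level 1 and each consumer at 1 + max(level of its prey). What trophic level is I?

Trophic level 4

G is a producer → level 1.
C eats G (level 1); other prey at levels: E 1 → level 2.
K eats C (level 2); other prey at levels: J 1, E 1, B 2 → level 3.
I eats K → level 4.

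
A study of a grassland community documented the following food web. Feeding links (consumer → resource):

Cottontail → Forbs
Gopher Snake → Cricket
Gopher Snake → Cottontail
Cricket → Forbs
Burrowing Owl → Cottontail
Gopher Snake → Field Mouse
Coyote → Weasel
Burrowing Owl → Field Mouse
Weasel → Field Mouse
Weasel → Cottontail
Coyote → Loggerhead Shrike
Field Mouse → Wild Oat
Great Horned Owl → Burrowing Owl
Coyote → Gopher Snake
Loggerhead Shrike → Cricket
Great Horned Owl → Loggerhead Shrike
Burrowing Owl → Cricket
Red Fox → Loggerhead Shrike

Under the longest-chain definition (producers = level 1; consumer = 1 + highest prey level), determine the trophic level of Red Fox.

Trophic level 4

Forbs is a producer → level 1.
Cricket eats Forbs → level 2.
Loggerhead Shrike eats Cricket → level 3.
Red Fox eats Loggerhead Shrike → level 4.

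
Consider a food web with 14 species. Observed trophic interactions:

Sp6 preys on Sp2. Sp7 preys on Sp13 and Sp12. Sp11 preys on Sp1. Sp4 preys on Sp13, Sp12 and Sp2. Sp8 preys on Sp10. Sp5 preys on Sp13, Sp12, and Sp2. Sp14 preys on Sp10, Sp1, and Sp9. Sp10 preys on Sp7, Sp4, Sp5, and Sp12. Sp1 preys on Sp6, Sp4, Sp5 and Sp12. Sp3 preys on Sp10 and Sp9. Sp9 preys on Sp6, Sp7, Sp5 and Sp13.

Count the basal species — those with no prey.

Basal species (no prey listed): Sp12, Sp13, Sp2.
Count: 3.

3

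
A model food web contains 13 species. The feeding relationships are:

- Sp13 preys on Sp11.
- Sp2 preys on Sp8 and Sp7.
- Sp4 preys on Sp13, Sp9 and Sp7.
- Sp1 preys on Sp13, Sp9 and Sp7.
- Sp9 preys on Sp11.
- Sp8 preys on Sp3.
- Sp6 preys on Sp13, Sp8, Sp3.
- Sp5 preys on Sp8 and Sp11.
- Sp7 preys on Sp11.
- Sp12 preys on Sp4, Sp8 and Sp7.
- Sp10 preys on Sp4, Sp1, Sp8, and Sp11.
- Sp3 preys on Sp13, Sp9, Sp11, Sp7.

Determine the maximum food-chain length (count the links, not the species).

One longest chain: Sp11 → Sp9 → Sp3 → Sp8 → Sp12.
It has 5 species and 4 links.

4 links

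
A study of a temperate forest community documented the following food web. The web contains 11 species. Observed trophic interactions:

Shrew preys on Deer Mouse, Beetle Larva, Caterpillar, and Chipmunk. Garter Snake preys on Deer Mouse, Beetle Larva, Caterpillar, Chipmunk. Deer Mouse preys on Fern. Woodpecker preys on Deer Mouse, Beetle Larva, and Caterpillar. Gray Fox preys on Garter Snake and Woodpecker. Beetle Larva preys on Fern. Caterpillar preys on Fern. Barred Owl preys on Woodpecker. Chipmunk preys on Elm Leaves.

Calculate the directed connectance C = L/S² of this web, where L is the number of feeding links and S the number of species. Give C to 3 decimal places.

C = 0.149

The web has S = 11 species and L = 18 feeding links.
C = L / S² = 18 / 121 = 0.1488 ≈ 0.149.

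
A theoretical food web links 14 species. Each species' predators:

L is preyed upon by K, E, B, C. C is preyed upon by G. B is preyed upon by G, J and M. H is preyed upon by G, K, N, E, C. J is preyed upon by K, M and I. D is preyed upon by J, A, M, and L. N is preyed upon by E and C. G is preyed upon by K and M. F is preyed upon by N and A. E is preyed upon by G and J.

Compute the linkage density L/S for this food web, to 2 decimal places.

There are L = 28 links among S = 14 species.
L/S = 28/14 = 2.0000 ≈ 2.00.

L/S = 2.00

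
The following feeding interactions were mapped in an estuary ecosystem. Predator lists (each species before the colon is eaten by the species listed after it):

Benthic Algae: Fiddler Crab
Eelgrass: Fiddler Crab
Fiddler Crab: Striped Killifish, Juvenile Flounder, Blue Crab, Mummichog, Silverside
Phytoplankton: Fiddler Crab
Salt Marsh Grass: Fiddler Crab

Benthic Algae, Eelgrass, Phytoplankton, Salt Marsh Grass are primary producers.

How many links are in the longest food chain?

2 links

One longest chain: Benthic Algae → Fiddler Crab → Striped Killifish.
It has 3 species and 2 links.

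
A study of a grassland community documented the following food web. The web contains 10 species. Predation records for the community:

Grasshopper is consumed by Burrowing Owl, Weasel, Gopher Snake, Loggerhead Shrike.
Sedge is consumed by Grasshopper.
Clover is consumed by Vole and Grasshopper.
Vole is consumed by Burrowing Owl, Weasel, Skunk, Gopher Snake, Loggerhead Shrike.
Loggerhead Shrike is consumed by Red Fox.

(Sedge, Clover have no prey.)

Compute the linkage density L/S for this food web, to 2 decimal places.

There are L = 13 links among S = 10 species.
L/S = 13/10 = 1.3000 ≈ 1.30.

L/S = 1.30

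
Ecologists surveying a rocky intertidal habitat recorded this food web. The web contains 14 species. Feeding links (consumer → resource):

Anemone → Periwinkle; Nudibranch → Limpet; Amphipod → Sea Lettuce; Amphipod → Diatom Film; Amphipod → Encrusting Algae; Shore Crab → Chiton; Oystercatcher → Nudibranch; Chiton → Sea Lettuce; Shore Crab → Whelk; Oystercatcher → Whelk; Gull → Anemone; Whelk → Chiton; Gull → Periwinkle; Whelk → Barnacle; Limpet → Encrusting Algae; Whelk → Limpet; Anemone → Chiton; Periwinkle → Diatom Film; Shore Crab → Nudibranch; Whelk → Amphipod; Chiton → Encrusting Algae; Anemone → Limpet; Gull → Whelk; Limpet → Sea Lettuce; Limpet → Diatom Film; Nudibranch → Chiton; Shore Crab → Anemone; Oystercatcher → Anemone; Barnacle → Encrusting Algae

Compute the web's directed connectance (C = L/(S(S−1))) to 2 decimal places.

C = 0.16

The web has S = 14 species and L = 29 feeding links.
C = L / (S(S−1)) = 29 / 182 = 0.1593 ≈ 0.16.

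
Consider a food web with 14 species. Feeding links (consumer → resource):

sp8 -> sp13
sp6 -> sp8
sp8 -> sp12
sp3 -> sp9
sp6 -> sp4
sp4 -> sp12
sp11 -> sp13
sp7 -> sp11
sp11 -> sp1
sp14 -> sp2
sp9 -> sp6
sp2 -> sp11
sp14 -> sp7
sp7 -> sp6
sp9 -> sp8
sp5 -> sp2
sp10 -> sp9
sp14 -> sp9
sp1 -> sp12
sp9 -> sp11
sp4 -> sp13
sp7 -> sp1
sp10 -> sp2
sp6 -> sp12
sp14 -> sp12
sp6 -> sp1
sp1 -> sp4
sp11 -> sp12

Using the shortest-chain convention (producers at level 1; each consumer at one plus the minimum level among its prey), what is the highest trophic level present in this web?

4

Producers (level 1): sp13, sp12.
Following each consumer down to its lowest-level prey: sp13 → sp8 → sp9 → sp3 (levels 1 through 4).
All prey of sp3 (sp9 3) are at level 3 or above, so sp3 is at level 1 + 3 = 4.
Every consumer has at least one prey at level 3 or below, so none exceeds level 4.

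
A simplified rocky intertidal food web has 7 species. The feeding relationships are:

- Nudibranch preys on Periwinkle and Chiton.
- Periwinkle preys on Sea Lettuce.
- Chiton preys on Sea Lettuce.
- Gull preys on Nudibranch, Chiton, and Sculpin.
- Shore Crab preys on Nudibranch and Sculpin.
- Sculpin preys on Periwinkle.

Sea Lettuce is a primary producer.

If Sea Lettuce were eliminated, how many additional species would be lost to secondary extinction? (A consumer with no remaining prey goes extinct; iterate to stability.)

Remove Sea Lettuce.
Round 1: Periwinkle (all prey gone), Chiton (all prey gone) → extinct.
Round 2: Sculpin (all prey gone), Nudibranch (all prey gone) → extinct.
Round 3: Gull (all prey gone), Shore Crab (all prey gone) → extinct.
No further losses. Total secondary extinctions: 6.

6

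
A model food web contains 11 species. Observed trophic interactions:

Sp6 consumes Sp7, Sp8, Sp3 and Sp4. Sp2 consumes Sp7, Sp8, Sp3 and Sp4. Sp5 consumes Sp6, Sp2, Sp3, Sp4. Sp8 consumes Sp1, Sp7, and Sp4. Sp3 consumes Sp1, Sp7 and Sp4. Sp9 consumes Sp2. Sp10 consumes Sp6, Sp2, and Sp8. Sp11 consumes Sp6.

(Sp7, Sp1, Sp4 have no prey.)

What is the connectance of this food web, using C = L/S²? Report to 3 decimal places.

C = 0.190

The web has S = 11 species and L = 23 feeding links.
C = L / S² = 23 / 121 = 0.1901 ≈ 0.190.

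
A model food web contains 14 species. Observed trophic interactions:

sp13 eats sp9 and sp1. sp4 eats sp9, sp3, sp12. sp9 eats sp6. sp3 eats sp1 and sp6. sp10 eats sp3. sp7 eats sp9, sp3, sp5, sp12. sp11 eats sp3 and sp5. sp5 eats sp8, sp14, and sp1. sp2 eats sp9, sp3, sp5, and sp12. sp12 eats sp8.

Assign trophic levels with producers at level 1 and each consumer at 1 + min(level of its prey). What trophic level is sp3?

sp6 is a producer → level 1.
sp3 eats sp6 → level 2.

Trophic level 2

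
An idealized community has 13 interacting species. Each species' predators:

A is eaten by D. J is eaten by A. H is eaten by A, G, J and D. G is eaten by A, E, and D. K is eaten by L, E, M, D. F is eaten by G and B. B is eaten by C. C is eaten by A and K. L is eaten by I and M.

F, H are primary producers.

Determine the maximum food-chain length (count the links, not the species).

One longest chain: F → B → C → K → L → I.
It has 6 species and 5 links.

5 links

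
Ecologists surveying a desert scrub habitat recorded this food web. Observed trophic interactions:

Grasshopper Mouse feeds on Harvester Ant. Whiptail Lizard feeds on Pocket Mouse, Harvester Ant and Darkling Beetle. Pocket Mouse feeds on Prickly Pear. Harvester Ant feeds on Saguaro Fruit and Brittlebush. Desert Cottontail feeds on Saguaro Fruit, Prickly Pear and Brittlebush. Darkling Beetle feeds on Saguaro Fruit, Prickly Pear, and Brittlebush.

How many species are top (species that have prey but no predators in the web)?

Top species (has prey, but nothing eats it): Desert Cottontail, Whiptail Lizard, Grasshopper Mouse.
Count: 3.

3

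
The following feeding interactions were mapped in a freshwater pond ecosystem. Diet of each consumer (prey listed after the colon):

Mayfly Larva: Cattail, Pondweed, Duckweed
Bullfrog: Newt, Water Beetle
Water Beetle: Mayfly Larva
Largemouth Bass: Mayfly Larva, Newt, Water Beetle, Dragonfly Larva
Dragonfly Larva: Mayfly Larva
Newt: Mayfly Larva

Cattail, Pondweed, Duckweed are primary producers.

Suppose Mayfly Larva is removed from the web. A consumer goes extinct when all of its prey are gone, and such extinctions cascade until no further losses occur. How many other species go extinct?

5

Remove Mayfly Larva.
Round 1: Newt (all prey gone), Water Beetle (all prey gone), Dragonfly Larva (all prey gone) → extinct.
Round 2: Bullfrog (all prey gone), Largemouth Bass (all prey gone) → extinct.
No further losses. Total secondary extinctions: 5.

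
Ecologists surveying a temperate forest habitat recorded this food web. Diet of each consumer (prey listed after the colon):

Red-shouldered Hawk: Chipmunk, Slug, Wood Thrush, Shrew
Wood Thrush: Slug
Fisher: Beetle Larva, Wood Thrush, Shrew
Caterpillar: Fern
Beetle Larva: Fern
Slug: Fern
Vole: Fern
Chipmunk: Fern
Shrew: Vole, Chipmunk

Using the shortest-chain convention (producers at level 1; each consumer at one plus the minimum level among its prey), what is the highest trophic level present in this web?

3

Producers (level 1): Fern.
Following each consumer down to its lowest-level prey: Fern → Chipmunk → Red-shouldered Hawk (levels 1 through 3).
All prey of Red-shouldered Hawk (Chipmunk 2, Slug 2, Wood Thrush 3, Shrew 3) are at level 2 or above, so Red-shouldered Hawk is at level 1 + 2 = 3.
Every consumer has at least one prey at level 2 or below, so none exceeds level 3.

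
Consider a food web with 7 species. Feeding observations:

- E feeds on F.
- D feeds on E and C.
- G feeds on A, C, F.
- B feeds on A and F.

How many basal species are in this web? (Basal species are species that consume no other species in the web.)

Basal species (no prey listed): A, C, F.
Count: 3.

3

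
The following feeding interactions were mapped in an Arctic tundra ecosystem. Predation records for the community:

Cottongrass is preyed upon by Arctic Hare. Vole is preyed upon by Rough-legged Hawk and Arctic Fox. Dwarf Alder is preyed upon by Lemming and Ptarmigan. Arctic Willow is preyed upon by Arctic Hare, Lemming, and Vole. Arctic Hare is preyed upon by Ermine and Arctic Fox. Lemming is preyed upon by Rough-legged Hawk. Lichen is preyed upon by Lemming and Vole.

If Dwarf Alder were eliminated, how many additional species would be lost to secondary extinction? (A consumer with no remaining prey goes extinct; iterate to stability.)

Remove Dwarf Alder.
Round 1: Ptarmigan (all prey gone) → extinct.
No further losses. Total secondary extinctions: 1.

1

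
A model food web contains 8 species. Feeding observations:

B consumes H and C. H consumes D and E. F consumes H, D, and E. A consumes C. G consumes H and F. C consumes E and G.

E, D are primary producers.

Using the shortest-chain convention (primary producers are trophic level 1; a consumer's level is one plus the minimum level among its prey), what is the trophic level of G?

Trophic level 3

E is a producer → level 1.
H eats E → level 2.
G eats H → level 3.
No prey of G is below level 2, so 3 is the minimum.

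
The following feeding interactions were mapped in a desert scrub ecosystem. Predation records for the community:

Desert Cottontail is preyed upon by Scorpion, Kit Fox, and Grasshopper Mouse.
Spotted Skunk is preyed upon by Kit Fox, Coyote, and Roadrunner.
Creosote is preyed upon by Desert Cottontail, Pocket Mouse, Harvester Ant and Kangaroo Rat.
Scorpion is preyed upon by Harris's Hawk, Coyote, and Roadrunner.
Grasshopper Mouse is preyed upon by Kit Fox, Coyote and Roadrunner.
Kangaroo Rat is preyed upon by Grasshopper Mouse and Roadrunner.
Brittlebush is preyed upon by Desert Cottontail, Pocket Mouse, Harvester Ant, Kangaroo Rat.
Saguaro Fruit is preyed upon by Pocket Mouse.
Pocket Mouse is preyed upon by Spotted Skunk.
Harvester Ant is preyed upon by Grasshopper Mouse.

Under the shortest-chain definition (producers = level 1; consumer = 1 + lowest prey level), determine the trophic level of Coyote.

Brittlebush is a producer → level 1.
Desert Cottontail eats Brittlebush → level 2.
Scorpion eats Desert Cottontail → level 3.
Coyote eats Scorpion → level 4.
No prey of Coyote is below level 3, so 4 is the minimum.

Trophic level 4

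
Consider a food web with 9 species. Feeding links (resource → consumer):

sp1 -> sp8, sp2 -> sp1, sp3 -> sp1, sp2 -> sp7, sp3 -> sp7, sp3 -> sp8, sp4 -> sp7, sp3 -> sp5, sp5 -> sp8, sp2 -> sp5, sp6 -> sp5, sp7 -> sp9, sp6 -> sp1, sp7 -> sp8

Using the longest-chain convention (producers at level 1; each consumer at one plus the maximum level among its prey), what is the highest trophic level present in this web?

3

Producers (level 1): sp2, sp3, sp4, sp6.
sp2 → sp7 → sp9 gives sp9 level 3.
No species has a prey at level 3, so no species reaches level 4.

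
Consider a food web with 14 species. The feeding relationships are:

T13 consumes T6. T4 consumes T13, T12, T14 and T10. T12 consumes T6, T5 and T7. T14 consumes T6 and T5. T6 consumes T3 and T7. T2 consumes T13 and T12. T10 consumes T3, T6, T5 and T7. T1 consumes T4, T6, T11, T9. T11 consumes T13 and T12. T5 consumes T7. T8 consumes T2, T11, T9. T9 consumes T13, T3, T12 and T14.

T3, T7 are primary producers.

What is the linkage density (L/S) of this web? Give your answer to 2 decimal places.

There are L = 32 links among S = 14 species.
L/S = 32/14 = 2.2857 ≈ 2.29.

L/S = 2.29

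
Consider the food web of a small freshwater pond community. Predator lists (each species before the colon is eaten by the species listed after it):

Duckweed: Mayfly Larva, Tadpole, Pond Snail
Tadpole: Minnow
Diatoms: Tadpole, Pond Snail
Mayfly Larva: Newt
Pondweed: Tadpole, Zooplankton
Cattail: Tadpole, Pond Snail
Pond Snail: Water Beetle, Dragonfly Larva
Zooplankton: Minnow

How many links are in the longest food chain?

One longest chain: Diatoms → Pond Snail → Water Beetle.
It has 3 species and 2 links.

2 links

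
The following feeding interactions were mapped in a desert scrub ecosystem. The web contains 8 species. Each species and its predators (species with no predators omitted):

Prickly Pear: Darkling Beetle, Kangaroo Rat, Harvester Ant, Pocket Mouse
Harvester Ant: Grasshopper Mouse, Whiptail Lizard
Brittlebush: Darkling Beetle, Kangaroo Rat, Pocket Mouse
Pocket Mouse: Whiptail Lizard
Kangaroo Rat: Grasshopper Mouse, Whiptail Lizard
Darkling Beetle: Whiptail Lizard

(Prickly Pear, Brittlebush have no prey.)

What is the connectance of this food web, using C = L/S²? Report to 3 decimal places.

The web has S = 8 species and L = 13 feeding links.
C = L / S² = 13 / 64 = 0.2031 ≈ 0.203.

C = 0.203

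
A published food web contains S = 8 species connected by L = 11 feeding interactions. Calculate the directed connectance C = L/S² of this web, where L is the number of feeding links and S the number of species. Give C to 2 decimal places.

C = 0.17

The web has S = 8 species and L = 11 feeding links.
C = L / S² = 11 / 64 = 0.1719 ≈ 0.17.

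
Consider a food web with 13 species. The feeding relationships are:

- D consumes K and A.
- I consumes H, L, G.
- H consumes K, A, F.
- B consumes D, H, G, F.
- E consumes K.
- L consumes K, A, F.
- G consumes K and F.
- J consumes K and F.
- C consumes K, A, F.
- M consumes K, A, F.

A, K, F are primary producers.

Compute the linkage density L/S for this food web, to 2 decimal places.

There are L = 26 links among S = 13 species.
L/S = 26/13 = 2.0000 ≈ 2.00.

L/S = 2.00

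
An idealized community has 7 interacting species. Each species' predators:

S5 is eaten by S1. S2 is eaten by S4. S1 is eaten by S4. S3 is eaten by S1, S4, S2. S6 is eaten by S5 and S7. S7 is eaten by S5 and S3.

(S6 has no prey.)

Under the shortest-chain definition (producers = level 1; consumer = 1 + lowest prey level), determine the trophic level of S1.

S6 is a producer → level 1.
S5 eats S6 → level 2.
S1 eats S5 → level 3.
No prey of S1 is below level 2, so 3 is the minimum.

Trophic level 3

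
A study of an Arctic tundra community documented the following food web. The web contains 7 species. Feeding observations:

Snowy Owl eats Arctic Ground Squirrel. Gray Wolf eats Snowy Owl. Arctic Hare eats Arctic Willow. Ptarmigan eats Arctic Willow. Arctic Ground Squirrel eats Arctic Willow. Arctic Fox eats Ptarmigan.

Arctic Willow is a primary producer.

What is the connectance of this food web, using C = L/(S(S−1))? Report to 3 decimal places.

C = 0.143

The web has S = 7 species and L = 6 feeding links.
C = L / (S(S−1)) = 6 / 42 = 0.1429 ≈ 0.143.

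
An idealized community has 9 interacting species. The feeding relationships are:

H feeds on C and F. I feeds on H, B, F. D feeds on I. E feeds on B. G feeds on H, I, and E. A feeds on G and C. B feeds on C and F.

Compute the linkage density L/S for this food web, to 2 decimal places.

There are L = 14 links among S = 9 species.
L/S = 14/9 = 1.5556 ≈ 1.56.

L/S = 1.56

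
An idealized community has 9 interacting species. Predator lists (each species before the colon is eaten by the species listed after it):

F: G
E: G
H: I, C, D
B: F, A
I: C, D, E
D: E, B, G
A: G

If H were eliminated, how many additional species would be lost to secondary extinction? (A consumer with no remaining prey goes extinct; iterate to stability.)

Remove H.
Round 1: I (all prey gone) → extinct.
Round 2: C (all prey gone), D (all prey gone) → extinct.
Round 3: E (all prey gone), B (all prey gone) → extinct.
Round 4: F (all prey gone), A (all prey gone) → extinct.
Round 5: G (all prey gone) → extinct.
No further losses. Total secondary extinctions: 8.

8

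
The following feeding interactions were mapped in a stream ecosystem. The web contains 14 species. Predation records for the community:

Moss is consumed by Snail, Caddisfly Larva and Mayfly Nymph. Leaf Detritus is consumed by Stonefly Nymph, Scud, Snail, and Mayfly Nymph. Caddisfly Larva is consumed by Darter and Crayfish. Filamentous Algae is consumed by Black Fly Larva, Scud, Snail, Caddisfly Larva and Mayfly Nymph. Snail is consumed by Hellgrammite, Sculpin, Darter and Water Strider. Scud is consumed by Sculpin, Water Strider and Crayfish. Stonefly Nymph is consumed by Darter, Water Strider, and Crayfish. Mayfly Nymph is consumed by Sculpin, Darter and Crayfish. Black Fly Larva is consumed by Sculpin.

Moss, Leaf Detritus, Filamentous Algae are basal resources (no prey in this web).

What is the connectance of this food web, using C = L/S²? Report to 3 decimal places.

The web has S = 14 species and L = 28 feeding links.
C = L / S² = 28 / 196 = 0.1429 ≈ 0.143.

C = 0.143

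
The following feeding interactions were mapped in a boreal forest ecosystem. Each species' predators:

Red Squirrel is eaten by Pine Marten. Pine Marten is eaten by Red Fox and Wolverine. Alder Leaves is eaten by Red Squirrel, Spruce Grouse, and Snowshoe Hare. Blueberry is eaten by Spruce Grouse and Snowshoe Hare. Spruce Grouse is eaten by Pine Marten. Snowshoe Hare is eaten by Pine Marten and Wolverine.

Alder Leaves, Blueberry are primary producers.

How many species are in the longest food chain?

One longest chain: Alder Leaves → Snowshoe Hare → Pine Marten → Wolverine.
It has 4 species and 3 links.

4 species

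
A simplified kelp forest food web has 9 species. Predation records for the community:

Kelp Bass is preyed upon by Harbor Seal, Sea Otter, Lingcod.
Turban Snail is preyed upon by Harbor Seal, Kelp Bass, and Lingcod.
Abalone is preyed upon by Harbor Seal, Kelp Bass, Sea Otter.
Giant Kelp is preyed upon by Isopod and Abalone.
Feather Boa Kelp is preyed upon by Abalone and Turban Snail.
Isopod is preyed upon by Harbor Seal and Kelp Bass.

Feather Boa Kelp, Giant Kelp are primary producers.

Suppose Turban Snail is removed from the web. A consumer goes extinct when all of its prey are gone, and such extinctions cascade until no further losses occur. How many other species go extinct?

Remove Turban Snail.
Every predator of it retains at least one other prey: Kelp Bass still has Abalone, Isopod; Lingcod still has Kelp Bass; Harbor Seal still has Abalone, Isopod, Kelp Bass.
No consumer loses all prey, so no secondary extinctions occur.

0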